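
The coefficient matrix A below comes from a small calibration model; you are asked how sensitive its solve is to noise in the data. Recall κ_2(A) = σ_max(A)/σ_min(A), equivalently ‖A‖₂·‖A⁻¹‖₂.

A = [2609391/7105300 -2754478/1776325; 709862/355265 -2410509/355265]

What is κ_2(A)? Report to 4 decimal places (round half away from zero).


M = AᵀA = [123956302801/30032890000 -53034022629/3754111250; -53034022629/3754111250 90928607989/1877055625]. tr(M)=2526102449/48052624, det(M)=17682025/48052624
char-poly roots: 841/16 and 21025/3003289
κ = σ_max/σ_min = (29/4)/(145/1733) = 86.6500

86.6500


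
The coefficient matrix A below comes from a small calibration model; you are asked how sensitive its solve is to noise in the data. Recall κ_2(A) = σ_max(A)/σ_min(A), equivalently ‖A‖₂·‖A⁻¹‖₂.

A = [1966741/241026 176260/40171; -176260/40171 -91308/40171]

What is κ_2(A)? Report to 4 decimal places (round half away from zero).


M = AᵀA = [17254336729/201015684 766819130/16751307; 766819130/16751307 136348576/5583769]. tr(M)=76688185/695556, det(M)=9604/19321
char-poly roots: 441/4 and 784/173889
σ_max=√(441/4)=(21/2), σ_min=√(784/173889)=(28/417) → κ = 156.3750

156.3750


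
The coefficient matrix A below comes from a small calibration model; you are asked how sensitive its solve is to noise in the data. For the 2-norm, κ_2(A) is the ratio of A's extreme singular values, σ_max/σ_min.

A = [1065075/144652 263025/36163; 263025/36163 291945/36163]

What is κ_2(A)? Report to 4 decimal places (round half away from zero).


34.4000

form AᵀA = [2665040625/24880144 698331375/6220036; 698331375/6220036 183607650/1555009] with trace 6662025/29584 and determinant 1265625/29584
char-poly roots: 225 and 5625/29584
κ = σ_max/σ_min = 15/(75/172) = 34.4000


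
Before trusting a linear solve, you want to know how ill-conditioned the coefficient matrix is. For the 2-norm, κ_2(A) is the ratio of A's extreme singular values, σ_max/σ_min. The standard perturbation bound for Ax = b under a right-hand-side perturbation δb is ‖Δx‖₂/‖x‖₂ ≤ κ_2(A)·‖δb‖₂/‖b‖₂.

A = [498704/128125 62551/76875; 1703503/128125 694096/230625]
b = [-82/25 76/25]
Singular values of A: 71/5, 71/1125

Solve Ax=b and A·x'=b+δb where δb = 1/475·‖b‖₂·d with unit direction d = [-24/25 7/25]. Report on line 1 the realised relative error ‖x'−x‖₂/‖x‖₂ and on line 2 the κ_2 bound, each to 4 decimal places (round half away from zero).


largest singular value 71/5, smallest 71/1125
κ_2(A) = (71/5) / (71/1125) = 225.0000
worst-case relative error ≤ 225.0000 × 1/475 = 0.4737
solve Ax = b  →  x = [-13.7753 61.8653]
2-norm of b is 4.4721; of x, 63.3804
re-solving with b+δb shifts x by Δx of norm 0.1492
dividing the unrounded norms, ‖Δx‖/‖x‖ = 0.0024
so the bound overstates the realised error by a factor of ≈ 201.2466 (computed from the unrounded values)

0.0024
0.4737


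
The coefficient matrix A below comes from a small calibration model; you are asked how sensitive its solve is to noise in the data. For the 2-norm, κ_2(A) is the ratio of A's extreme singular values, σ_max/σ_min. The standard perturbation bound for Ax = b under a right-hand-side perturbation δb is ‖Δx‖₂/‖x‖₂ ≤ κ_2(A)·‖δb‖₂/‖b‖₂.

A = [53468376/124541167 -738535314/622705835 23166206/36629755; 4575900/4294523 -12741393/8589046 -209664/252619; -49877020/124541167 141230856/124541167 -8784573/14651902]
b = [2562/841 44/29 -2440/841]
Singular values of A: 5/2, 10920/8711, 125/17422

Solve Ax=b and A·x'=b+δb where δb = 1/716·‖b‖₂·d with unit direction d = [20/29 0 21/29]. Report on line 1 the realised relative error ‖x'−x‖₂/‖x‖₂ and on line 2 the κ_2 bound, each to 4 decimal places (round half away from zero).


0.3853
0.4866

σ_max = 5/2, σ_min = 125/17422
κ = σ_max/σ_min = (5/2)/(125/17422) = 348.4400
κ_2(A)·‖δb‖/‖b‖ = 0.4866
solve Ax = b  →  x = [0.3588 -1.6220 1.5316]
‖b‖₂ = 4.4721 and ‖x‖₂ = 2.2595
re-solving with b+δb shifts x by Δx of norm 0.8705
dividing the unrounded norms, ‖Δx‖/‖x‖ = 0.3853
so the bound overstates the realised error by a factor of ≈ 1.2631 (computed from the unrounded values)


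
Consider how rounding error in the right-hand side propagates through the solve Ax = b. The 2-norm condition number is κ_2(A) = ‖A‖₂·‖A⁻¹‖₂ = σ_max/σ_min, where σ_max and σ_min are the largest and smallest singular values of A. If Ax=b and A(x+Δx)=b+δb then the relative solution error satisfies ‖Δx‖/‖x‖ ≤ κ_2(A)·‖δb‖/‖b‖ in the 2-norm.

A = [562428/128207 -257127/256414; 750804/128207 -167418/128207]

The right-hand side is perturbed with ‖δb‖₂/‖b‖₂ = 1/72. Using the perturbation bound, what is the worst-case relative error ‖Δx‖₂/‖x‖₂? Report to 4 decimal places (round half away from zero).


AᵀA = [880031901600/16437034849 -198005816250/16437034849; -198005816250/16437034849 178229441025/65748139396]; tr = 2200093425/39112516, det = 202500/9778129
char-poly roots: 225/4 and 3600/9778129
κ = σ_max/σ_min = (15/2)/(60/3127) = 390.8750
perturbation bound = 390.8750·1/72 = 5.4288

5.4288


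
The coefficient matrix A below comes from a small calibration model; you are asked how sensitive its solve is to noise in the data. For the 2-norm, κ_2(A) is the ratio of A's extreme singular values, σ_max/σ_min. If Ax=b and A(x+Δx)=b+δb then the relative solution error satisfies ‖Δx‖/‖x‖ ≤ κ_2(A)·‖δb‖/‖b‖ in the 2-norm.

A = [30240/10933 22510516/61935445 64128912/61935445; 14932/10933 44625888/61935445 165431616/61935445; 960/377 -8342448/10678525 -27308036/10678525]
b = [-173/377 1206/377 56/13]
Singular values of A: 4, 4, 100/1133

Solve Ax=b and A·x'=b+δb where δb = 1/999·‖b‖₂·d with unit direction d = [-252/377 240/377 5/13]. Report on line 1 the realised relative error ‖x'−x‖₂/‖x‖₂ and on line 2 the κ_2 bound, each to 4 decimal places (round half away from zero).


from the listed singular values, σ₁ = 4, σ_n = 100/1133
κ_2(A) = 4 / (100/1133) = 45.3200
perturbation bound = 45.3200·1/999 = 0.0454
solve Ax = b  →  x = [0.8793 -43.5627 12.4993]
2-norm of b is 5.3852; of x, 45.3290
Δx = A⁻¹·δb where δb = 1/999·5.3852·d; ‖Δx‖ = 0.0611
realised ‖Δx‖/‖x‖ = 0.0013
realised/bound (from unrounded values) ≈ 0.0297

0.0013
0.0454


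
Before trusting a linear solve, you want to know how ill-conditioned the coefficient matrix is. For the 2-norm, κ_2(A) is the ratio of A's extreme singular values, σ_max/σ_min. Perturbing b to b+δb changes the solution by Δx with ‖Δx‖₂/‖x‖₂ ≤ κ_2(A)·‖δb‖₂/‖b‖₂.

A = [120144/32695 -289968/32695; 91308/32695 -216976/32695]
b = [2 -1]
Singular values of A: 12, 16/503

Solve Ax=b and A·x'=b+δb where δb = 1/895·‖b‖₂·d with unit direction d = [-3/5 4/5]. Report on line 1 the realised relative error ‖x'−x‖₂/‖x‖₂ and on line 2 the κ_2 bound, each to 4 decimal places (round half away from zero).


from the listed singular values, σ₁ = 12, σ_n = 16/503
condition number: 12 ÷ (16/503) = 377.2500
perturbation bound = 377.2500·1/895 = 0.4215
solve Ax = b  →  x = [-58.0064 -24.2596]
‖b‖ = 2.2361, ‖x‖ = 62.8751
re-solving with b+δb shifts x by Δx of norm 0.0785
realised ‖Δx‖/‖x‖ = 0.0012
realised/bound (from unrounded values) ≈ 0.0030

0.0012
0.4215


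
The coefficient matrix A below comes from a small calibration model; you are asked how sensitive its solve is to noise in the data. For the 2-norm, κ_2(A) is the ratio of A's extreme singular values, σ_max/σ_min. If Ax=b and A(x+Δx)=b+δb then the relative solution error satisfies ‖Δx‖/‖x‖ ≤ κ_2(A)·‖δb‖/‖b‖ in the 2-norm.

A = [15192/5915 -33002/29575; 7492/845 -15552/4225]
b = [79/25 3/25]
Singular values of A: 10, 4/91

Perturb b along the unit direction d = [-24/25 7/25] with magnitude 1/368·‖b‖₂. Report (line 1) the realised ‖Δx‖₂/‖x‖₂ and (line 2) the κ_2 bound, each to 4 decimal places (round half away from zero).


0.0029
0.6182

from the listed singular values, σ₁ = 10, σ_n = 4/91
κ = σ_max/σ_min = 10/(4/91) = 227.5000
worst-case relative error ≤ 227.5000 × 1/368 = 0.6182
solve Ax = b  →  x = [-26.1577 -63.0385]
2-norm of b is 3.1623; of x, 68.2501
with δb = [-0.0082 0.0024], A·Δx = δb → ‖Δx‖ = 0.1955
relative error = 0.0029
tightness: 0.0029 against a bound of 0.6182 (unrounded ratio ≈ 0.0046)


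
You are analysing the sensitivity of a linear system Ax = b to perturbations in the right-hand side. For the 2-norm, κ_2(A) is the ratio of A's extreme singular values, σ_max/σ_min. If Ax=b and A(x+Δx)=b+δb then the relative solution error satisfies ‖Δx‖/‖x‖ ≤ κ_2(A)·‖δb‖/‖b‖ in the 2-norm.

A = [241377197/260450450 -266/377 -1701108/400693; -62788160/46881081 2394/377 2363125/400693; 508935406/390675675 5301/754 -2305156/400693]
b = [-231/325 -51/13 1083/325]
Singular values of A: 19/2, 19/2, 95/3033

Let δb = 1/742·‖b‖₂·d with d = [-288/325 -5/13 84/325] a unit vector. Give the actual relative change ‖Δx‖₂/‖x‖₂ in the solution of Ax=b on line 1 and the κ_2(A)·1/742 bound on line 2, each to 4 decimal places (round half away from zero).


0.0023
0.4088

σ_max = 19/2, σ_min = 95/3033
κ = σ_max/σ_min = (19/2)/(95/3033) = 303.3000
perturbation bound = 303.3000·1/742 = 0.4088
solve Ax = b  →  x = [93.5409 -0.0109 20.5891]
2-norm of b is 5.1962; of x, 95.7800
δb = ε·‖b‖·d = [-0.0062 -0.0027 0.0018]; solving A·Δx = δb gives ‖Δx‖ = 0.2236
realised ‖Δx‖/‖x‖ = 0.0023
realised/bound (from unrounded values) ≈ 0.0057


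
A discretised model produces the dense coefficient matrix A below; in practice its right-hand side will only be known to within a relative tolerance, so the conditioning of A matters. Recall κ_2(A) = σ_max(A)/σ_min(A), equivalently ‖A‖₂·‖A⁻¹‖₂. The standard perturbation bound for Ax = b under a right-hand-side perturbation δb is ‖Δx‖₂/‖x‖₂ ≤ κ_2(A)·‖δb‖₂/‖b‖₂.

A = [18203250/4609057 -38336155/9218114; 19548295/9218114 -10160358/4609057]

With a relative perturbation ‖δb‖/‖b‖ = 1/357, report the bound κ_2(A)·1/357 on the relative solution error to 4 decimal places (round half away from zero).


form AᵀA = [5908543528225/294026386564 -1550969358120/73506596641; -1550969358120/73506596641 6514160134729/294026386564] with trace 7385673997/174807602 and determinant 17850625/1398460816
λ_max, λ_min = (7385673997/174807602 ± √13636655044371682596/7639424429247601)/2 = 169/4, 105625/349615204
σ_max=√(169/4)=(13/2), σ_min=√(105625/349615204)=(325/18698) → κ = 373.9600
perturbation bound = 373.9600·1/357 = 1.0475

1.0475


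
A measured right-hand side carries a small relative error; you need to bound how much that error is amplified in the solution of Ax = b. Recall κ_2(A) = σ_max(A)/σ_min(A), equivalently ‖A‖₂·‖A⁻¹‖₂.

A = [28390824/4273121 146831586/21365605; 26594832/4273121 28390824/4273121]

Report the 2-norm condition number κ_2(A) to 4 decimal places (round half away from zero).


127.0250

M = AᵀA = [1799433979200/21711727801 9445797489744/108558639005; 9445797489744/108558639005 49596298254756/542793195025]. tr(M)=112463909316/645414025, det(M)=1214383104/645414025
solving λ² − 112463909316/645414025·λ + 1214383104/645414025 = 0 gives λ = 4356/25, 278784/25816561
σ_max=√(4356/25)=(66/5), σ_min=√(278784/25816561)=(528/5081) → κ = 127.0250


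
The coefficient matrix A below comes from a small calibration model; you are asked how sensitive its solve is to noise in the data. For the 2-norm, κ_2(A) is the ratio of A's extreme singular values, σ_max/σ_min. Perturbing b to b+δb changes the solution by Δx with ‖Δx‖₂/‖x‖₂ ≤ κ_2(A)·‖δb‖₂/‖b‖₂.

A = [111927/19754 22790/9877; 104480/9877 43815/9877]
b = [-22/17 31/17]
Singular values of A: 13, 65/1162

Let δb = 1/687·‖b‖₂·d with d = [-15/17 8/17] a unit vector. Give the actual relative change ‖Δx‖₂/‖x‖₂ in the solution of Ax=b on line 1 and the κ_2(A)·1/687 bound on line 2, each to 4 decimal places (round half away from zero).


σ_max = 13, σ_min = 65/1162
κ = σ_max/σ_min = 13/(65/1162) = 232.4000
worst-case relative error ≤ 232.4000 × 1/687 = 0.3383
solve Ax = b  →  x = [-13.6805 33.0331]
‖b‖ = 2.2361, ‖x‖ = 35.7539
Δx = A⁻¹·δb where δb = 1/687·2.2361·d; ‖Δx‖ = 0.0582
realised ‖Δx‖/‖x‖ = 0.0016
tightness: 0.0016 against a bound of 0.3383 (unrounded ratio ≈ 0.0048)

0.0016
0.3383


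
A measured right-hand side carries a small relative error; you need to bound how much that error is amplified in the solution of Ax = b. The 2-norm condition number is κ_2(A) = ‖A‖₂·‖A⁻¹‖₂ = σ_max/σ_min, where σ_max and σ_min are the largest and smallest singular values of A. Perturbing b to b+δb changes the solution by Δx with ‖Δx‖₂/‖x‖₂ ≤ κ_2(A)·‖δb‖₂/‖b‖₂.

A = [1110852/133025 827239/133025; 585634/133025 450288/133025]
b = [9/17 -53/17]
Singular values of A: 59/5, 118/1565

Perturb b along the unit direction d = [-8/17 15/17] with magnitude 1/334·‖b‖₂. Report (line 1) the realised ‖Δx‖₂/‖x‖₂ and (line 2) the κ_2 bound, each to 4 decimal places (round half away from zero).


largest singular value 59/5, smallest 118/1565
κ_2(A) = (59/5) / (118/1565) = 156.5000
κ_2(A)·‖δb‖/‖b‖ = 0.4686
solve Ax = b  →  x = [23.8051 -31.8814]
‖b‖ = 3.1623, ‖x‖ = 39.7882
Δx = A⁻¹·δb where δb = 1/334·3.1623·d; ‖Δx‖ = 0.1256
dividing the unrounded norms, ‖Δx‖/‖x‖ = 0.0032
tightness: 0.0032 against a bound of 0.4686 (unrounded ratio ≈ 0.0067)

0.0032
0.4686


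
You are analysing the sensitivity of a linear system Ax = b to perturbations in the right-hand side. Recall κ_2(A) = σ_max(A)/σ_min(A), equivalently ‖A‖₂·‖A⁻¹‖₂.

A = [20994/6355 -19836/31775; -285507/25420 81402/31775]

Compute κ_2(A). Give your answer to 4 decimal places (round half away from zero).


99.2000

M = AᵀA = [3542648625/25847056 -99626355/3230882; -99626355/3230882 11231604/1615441]. tr(M)=2214369/15376, det(M)=2025/961
solving λ² − 2214369/15376·λ + 2025/961 = 0 gives λ = 144, 225/15376
so κ_2 = √(144 / (225/15376)) = 99.2000


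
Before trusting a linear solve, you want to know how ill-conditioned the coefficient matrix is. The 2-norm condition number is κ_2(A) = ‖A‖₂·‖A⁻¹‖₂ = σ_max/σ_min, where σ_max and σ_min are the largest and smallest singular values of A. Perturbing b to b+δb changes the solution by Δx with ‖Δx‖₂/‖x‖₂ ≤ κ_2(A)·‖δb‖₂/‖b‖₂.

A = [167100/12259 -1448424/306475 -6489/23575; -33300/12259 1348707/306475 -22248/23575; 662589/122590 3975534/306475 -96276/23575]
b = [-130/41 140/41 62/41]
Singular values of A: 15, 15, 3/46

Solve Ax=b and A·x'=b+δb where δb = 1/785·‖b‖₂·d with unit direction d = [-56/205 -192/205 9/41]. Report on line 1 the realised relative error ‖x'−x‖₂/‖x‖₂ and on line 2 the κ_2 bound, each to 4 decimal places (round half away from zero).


σ_max = 15, σ_min = 3/46
condition number: 15 ÷ (3/46) = 230.0000
worst-case relative error ≤ 230.0000 × 1/785 = 0.2930
solve Ax = b  →  x = [-3.4995 -7.7054 -29.4773]
‖b‖₂ = 4.8990 and ‖x‖₂ = 30.6681
Δx = A⁻¹·δb where δb = 1/785·4.8990·d; ‖Δx‖ = 0.0957
realised ‖Δx‖/‖x‖ = 0.0031
realised/bound (from unrounded values) ≈ 0.0106

0.0031
0.2930


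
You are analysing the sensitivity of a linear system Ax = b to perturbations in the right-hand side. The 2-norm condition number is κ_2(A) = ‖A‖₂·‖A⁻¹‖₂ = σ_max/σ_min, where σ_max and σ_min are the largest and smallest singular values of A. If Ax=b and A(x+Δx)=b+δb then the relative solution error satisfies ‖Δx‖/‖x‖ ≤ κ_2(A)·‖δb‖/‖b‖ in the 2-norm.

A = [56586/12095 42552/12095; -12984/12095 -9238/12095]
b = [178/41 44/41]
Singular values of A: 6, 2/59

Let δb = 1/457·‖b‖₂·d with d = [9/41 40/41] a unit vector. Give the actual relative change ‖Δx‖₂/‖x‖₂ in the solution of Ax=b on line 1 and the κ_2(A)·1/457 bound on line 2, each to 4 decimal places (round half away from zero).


0.0049
0.3873

σ_max = 6, σ_min = 2/59
κ = σ_max/σ_min = 6/(2/59) = 177.0000
worst-case relative error ≤ 177.0000 × 1/457 = 0.3873
solve Ax = b  →  x = [-34.8667 47.6000]
‖b‖ = 4.4721, ‖x‖ = 59.0038
with δb = [0.0021 0.0095], A·Δx = δb → ‖Δx‖ = 0.2887
relative error = 0.0049
so the bound overstates the realised error by a factor of ≈ 79.1619 (computed from the unrounded values)


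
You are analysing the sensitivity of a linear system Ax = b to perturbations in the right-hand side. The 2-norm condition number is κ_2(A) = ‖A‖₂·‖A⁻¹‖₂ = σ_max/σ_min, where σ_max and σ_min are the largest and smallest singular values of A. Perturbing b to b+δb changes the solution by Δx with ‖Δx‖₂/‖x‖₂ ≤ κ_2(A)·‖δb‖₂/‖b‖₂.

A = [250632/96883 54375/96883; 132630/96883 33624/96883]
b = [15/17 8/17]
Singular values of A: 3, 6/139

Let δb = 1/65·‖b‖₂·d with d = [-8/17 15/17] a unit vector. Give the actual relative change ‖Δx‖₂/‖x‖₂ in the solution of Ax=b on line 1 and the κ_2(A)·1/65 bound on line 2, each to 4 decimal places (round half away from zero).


1.0692
1.0692

σ_max = 3, σ_min = 6/139
condition number: 3 ÷ (6/139) = 69.5000
κ_2(A)·‖δb‖/‖b‖ = 1.0692
solve Ax = b  →  x = [0.3252 0.0732]
‖b‖₂ = 1.0000 and ‖x‖₂ = 0.3333
Δx = A⁻¹·δb where δb = 1/65·1.0000·d; ‖Δx‖ = 0.3564
relative error = 1.0692
tightness: 1.0692 against a bound of 1.0692; the bound is attained (ratio 1)


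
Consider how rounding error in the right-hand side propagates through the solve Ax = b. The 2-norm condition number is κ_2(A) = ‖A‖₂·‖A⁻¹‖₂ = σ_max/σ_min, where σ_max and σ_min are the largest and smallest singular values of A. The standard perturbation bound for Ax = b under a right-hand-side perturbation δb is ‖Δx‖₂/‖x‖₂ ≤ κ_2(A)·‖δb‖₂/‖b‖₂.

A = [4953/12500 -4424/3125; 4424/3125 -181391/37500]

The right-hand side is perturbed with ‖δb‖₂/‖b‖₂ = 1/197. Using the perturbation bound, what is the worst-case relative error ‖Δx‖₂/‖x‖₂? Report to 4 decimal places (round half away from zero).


1.5990

form AᵀA = [540289/250000 -347284/46875; -347284/46875 57153649/2250000] with trace 49613/1800 and determinant 49/6400
solving λ² − 49613/1800·λ + 49/6400 = 0 gives λ = 441/16, 1/3600
κ_2(A) = √(λ_max/λ_min) = √((441/16) / (1/3600)) = 315.0000
worst-case relative error ≤ 315.0000 × 1/197 = 1.5990


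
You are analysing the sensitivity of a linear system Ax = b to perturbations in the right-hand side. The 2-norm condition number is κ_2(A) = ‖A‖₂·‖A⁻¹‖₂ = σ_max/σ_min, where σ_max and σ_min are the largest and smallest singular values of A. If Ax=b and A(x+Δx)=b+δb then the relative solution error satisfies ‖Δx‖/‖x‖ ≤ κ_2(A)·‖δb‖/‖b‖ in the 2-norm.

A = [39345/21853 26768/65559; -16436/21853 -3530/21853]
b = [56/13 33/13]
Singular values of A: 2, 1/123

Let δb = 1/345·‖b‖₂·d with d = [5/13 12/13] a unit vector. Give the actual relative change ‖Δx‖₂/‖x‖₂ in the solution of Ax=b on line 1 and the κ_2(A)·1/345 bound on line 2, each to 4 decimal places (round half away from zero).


largest singular value 2, smallest 1/123
condition number: 2 ÷ (1/123) = 246.0000
bound on ‖Δx‖/‖x‖: κ·ε = 246.0000·1/345 = 0.7130
solve Ax = b  →  x = [-106.5366 480.3293]
‖b‖ = 5.0000, ‖x‖ = 492.0023
re-solving with b+δb shifts x by Δx of norm 1.7826
realised ‖Δx‖/‖x‖ = 0.0036
realised/bound (from unrounded values) ≈ 0.0051

0.0036
0.7130


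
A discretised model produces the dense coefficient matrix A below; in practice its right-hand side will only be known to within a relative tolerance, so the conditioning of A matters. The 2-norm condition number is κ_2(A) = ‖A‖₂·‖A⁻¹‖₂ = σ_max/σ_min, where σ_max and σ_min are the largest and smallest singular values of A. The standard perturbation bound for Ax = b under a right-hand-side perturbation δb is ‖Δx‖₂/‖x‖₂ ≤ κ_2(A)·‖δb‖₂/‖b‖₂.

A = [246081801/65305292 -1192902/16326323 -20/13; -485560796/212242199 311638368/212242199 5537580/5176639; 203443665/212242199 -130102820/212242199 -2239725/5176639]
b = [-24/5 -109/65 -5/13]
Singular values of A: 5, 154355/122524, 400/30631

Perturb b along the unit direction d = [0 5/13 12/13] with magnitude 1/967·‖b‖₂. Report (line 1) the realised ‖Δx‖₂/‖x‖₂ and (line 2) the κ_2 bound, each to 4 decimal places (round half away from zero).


0.0053
0.3960

largest singular value 5, smallest 400/30631
κ_2(A) = 5 / (400/30631) = 382.8875
bound on ‖Δx‖/‖x‖: κ·ε = 382.8875·1/967 = 0.3960
solve Ax = b  →  x = [-29.9718 3.4892 -70.4562]
‖b‖ = 5.0990, ‖x‖ = 76.6456
δb = ε·‖b‖·d = [0.0000 0.0020 0.0049]; solving A·Δx = δb gives ‖Δx‖ = 0.4038
realised ‖Δx‖/‖x‖ = 0.0053
tightness: 0.0053 against a bound of 0.3960 (unrounded ratio ≈ 0.0133)


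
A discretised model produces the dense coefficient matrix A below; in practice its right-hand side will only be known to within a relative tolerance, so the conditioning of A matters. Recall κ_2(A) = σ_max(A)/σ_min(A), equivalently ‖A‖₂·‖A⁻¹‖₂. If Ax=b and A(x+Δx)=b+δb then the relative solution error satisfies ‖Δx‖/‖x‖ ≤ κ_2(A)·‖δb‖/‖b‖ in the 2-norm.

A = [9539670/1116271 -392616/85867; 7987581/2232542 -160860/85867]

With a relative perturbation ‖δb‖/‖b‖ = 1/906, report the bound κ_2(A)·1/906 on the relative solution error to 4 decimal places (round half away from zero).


0.3484

AᵀA = [2531495059569/29492566756 -337528324350/7373141689; -337528324350/7373141689 180023263056/7373141689]; tr = 11251169937/102050404, det = 3111696/25512601
λ_max, λ_min = (11251169937/102050404 ± √126583744153909781025/10414284956563216)/2 = 441/4, 28224/25512601
κ_2(A) = √(λ_max/λ_min) = √((441/4) / (28224/25512601)) = 315.6875
bound on ‖Δx‖/‖x‖: κ·ε = 315.6875·1/906 = 0.3484


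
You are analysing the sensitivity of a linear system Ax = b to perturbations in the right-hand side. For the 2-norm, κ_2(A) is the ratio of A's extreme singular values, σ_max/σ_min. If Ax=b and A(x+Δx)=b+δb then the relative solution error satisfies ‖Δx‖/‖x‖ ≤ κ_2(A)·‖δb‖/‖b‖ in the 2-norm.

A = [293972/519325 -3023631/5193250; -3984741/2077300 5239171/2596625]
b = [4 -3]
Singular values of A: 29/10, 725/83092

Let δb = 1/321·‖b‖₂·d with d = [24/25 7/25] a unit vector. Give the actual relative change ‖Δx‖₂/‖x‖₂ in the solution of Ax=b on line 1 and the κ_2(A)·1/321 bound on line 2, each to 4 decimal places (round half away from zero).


0.0052
1.0354

largest singular value 29/10, smallest 725/83092
κ_2(A) = (29/10) / (725/83092) = 332.3680
perturbation bound = 332.3680·1/321 = 1.0354
solve Ax = b  →  x = [249.9308 236.1246]
2-norm of b is 5.0000; of x, 343.8317
with δb = [0.0150 0.0044], A·Δx = δb → ‖Δx‖ = 1.7852
realised ‖Δx‖/‖x‖ = 0.0052
realised/bound (from unrounded values) ≈ 0.0050


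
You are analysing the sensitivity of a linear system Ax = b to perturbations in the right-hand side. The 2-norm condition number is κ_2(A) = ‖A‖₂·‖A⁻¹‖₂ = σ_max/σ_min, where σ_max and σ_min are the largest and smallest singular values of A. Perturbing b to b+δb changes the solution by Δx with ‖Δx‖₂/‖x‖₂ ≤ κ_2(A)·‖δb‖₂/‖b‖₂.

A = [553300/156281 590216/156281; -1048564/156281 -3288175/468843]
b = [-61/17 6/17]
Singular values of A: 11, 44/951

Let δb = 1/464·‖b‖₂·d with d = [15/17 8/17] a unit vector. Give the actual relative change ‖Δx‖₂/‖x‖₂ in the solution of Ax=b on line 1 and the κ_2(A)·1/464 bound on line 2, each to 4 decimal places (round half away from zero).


largest singular value 11, smallest 44/951
κ = σ_max/σ_min = 11/(44/951) = 237.7500
κ_2(A)·‖δb‖/‖b‖ = 0.5124
solve Ax = b  →  x = [46.8284 -44.8495]
2-norm of b is 3.6056; of x, 64.8412
re-solving with b+δb shifts x by Δx of norm 0.1680
dividing the unrounded norms, ‖Δx‖/‖x‖ = 0.0026
realised/bound (from unrounded values) ≈ 0.0051

0.0026
0.5124


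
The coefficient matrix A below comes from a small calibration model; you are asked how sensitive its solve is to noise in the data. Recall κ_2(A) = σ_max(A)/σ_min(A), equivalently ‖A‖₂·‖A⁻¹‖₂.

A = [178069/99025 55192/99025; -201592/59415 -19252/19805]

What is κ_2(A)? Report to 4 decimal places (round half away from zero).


111.8400

M = AᵀA = [4502977441/305375625 437751496/101791875; 437751496/101791875 42602576/33930625]. tr(M)=7818241/488601, det(M)=10000/488601
λ_max, λ_min = (7818241/488601 ± √61105348294081/238730937201)/2 = 16, 625/488601
κ = σ_max/σ_min = 4/(25/699) = 111.8400


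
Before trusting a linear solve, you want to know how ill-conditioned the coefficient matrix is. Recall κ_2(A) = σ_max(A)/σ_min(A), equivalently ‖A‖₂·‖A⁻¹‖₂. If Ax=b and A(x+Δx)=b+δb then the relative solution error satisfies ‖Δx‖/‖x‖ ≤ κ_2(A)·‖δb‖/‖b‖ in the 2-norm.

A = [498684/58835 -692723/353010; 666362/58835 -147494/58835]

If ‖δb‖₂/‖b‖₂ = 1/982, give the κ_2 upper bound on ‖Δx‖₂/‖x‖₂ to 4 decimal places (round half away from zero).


0.2192

M = AᵀA = [27708961876/138462289 -6234375050/138462289; -6234375050/138462289 50521057441/4984642404]. tr(M)=623464417/2965284, det(M)=707281/741321
λ_max, λ_min = (623464417/2965284 ± √388674322640625025/8792909200656)/2 = 841/4, 3364/741321
so κ_2 = √((841/4) / (3364/741321)) = 215.2500
worst-case relative error ≤ 215.2500 × 1/982 = 0.2192


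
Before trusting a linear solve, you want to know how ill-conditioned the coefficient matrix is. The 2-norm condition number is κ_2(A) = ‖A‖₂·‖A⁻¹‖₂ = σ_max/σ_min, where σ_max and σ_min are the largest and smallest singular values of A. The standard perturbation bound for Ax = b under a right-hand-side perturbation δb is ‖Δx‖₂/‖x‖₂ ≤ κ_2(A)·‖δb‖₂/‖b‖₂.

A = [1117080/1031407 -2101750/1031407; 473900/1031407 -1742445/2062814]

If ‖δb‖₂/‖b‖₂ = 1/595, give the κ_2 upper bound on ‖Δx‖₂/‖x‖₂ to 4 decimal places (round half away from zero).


0.4902

M = AᵀA = [8712715600/6294676921 -16335474750/6294676921; -16335474750/6294676921 122517910225/25178707684]. tr(M)=544528625/87123556, det(M)=10000/21780889
λ_max, λ_min = (544528625/87123556 ± √296497483675430625/7590514010085136)/2 = 25/4, 1600/21780889
σ_max=√(25/4)=(5/2), σ_min=√(1600/21780889)=(40/4667) → κ = 291.6875
bound on ‖Δx‖/‖x‖: κ·ε = 291.6875·1/595 = 0.4902


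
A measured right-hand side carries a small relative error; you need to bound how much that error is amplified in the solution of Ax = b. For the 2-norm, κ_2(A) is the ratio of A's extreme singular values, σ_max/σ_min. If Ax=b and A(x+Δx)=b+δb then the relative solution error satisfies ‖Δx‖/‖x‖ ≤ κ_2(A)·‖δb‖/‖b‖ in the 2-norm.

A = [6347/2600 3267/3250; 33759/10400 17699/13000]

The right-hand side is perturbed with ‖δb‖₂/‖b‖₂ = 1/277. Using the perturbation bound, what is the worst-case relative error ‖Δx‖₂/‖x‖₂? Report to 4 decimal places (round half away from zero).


1.1552

M = AᵀA = [2854753/173056 37170837/5408000; 37170837/5408000 19361089/6760000]. tr(M)=12390521/640000, det(M)=14641/4000000
λ_max, λ_min = (12390521/640000 ± √153519013697841/409600000000)/2 = 484/25, 121/640000
so κ_2 = √((484/25) / (121/640000)) = 320.0000
bound on ‖Δx‖/‖x‖: κ·ε = 320.0000·1/277 = 1.1552


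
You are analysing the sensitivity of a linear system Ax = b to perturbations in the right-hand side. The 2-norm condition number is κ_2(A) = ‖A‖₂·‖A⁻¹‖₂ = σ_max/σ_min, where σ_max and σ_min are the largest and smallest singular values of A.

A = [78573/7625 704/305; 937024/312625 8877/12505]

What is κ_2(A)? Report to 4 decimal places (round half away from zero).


305.0000

M = AᵀA = [18009649801/156375025 810425088/31275005; 810425088/31275005 36477265/6255001]. tr(M)=11256146/93025, det(M)=14641/93025
char-poly roots: 121 and 121/93025
κ_2(A) = √(λ_max/λ_min) = √(121 / (121/93025)) = 305.0000


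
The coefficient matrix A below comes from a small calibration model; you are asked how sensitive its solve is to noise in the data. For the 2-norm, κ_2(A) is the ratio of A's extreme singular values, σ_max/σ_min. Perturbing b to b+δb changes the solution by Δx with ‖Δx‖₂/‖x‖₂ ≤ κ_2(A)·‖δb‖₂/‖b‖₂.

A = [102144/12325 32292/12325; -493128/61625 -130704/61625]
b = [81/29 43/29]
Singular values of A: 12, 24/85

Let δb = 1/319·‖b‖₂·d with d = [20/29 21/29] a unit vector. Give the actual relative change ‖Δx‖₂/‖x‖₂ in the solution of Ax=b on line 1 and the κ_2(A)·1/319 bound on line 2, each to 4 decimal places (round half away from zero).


0.0033
0.1332

from the listed singular values, σ₁ = 12, σ_n = 24/85
condition number: 12 ÷ (24/85) = 42.5000
bound on ‖Δx‖/‖x‖: κ·ε = 42.5000·1/319 = 0.1332
solve Ax = b  →  x = [-2.8950 10.2233]
2-norm of b is 3.1623; of x, 10.6253
Δx = A⁻¹·δb where δb = 1/319·3.1623·d; ‖Δx‖ = 0.0351
relative error = 0.0033
so the bound overstates the realised error by a factor of ≈ 40.3203 (computed from the unrounded values)


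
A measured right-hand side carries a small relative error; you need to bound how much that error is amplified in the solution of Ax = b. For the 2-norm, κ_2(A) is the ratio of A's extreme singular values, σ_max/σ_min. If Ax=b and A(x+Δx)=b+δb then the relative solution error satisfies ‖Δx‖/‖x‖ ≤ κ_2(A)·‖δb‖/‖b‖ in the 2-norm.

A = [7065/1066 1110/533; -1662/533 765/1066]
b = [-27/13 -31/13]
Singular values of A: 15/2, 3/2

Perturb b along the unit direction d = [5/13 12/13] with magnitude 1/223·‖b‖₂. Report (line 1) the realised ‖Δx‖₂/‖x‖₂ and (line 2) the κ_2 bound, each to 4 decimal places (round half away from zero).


largest singular value 15/2, smallest 3/2
condition number: (15/2) ÷ (3/2) = 5.0000
bound on ‖Δx‖/‖x‖: κ·ε = 5.0000·1/223 = 0.0224
solve Ax = b  →  x = [0.3089 -1.9805]
2-norm of b is 3.1623; of x, 2.0044
with δb = [0.0055 0.0131], A·Δx = δb → ‖Δx‖ = 0.0095
dividing the unrounded norms, ‖Δx‖/‖x‖ = 0.0047
tightness: 0.0047 against a bound of 0.0224 (unrounded ratio ≈ 0.2104)

0.0047
0.0224


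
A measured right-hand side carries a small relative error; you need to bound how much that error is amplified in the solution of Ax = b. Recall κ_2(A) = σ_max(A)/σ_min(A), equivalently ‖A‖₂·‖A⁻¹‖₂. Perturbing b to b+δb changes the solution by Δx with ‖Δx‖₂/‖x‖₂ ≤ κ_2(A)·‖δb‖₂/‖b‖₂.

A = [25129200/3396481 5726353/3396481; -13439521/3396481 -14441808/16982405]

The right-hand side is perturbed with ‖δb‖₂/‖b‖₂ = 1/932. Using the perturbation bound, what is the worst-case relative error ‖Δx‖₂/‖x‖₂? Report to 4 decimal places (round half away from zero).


0.2091

M = AᵀA = [2810025665569/39917242849 3161191456512/199586214245; 3161191456512/199586214245 3558282994201/997931071225]. tr(M)=43907748146/593653225, det(M)=3418801/23746129
λ_max, λ_min = (43907748146/593653225 ± √1927687389028638114816/352424151552900625)/2 = 1849/25, 46225/23746129
κ = σ_max/σ_min = (43/5)/(215/4873) = 194.9200
bound on ‖Δx‖/‖x‖: κ·ε = 194.9200·1/932 = 0.2091


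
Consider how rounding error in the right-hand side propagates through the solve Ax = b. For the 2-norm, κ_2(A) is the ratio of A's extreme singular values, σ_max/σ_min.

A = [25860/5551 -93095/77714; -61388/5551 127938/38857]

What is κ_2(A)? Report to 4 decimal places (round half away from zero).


M = AᵀA = [26255776/182329 -53595126/1276303; -53595126/1276303 438693529/35736484]. tr(M)=5584825625/35736484, det(M)=39062500/8934121
eigenvalues of AᵀA: λ = (tr ± √(tr²−4·det))/2 = 625/4, 250000/8934121
κ_2(A) = √(λ_max/λ_min) = √((625/4) / (250000/8934121)) = 74.7250

74.7250


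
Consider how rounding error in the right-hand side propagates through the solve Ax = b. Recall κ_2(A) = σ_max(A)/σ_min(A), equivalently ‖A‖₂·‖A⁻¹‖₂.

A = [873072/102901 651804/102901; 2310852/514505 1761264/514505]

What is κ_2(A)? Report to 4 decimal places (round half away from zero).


M = AᵀA = [84416625936/915970225 63310781952/915970225; 63310781952/915970225 47485336464/915970225]. tr(M)=5276078496/36638809, det(M)=12960000/36638809
eigenvalues of AᵀA: λ = (tr ± √(tr²−4·det))/2 = 144, 90000/36638809
so κ_2 = √(144 / (90000/36638809)) = 242.1200

242.1200


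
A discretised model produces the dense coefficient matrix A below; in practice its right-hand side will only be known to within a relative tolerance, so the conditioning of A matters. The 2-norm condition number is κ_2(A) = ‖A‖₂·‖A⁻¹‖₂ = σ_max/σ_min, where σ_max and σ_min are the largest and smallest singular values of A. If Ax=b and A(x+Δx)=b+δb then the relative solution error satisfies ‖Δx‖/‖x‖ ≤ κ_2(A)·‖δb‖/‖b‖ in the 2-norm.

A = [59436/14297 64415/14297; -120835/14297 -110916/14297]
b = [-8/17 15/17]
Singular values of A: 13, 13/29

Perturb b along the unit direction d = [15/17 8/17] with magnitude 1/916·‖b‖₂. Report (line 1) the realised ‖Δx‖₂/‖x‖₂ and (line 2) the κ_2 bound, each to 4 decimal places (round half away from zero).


0.0317
0.0317

from the listed singular values, σ₁ = 13, σ_n = 13/29
condition number: 13 ÷ (13/29) = 29.0000
perturbation bound = 29.0000·1/916 = 0.0317
solve Ax = b  →  x = [-0.0557 -0.0531]
2-norm of b is 1.0000; of x, 0.0769
with δb = [0.0010 0.0005], A·Δx = δb → ‖Δx‖ = 0.0024
realised ‖Δx‖/‖x‖ = 0.0317
tightness: 0.0317 against a bound of 0.0317; the bound is attained (ratio 1)


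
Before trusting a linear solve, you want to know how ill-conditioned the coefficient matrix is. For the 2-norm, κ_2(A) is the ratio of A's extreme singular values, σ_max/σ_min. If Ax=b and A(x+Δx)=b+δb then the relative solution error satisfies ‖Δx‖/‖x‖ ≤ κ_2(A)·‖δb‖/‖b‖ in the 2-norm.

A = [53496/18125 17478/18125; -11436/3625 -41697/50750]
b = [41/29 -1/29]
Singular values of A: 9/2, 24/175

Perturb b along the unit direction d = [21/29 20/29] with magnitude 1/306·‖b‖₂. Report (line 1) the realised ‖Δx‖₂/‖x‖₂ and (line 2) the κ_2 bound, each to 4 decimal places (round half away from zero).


σ_max = 9/2, σ_min = 24/175
condition number: (9/2) ÷ (24/175) = 32.8125
perturbation bound = 32.8125·1/306 = 0.1072
solve Ax = b  →  x = [-1.8283 7.0622]
‖b‖ = 1.4142, ‖x‖ = 7.2951
δb = ε·‖b‖·d = [0.0033 0.0032]; solving A·Δx = δb gives ‖Δx‖ = 0.0337
realised ‖Δx‖/‖x‖ = 0.0046
tightness: 0.0046 against a bound of 0.1072 (unrounded ratio ≈ 0.0431)

0.0046
0.1072


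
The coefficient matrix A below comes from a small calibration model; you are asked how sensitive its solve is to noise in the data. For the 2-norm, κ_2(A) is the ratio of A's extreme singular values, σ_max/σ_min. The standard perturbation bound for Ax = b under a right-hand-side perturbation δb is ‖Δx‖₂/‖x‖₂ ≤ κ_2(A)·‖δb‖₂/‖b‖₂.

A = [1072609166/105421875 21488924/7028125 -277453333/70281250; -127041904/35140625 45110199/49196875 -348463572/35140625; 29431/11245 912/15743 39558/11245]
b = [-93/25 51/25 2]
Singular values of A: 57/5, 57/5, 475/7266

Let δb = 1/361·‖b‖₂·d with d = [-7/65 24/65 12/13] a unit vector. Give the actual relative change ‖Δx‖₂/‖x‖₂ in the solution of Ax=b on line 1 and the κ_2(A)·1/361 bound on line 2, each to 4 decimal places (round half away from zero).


0.0043
0.4831

from the listed singular values, σ₁ = 57/5, σ_n = 475/7266
κ = σ_max/σ_min = (57/5)/(475/7266) = 174.3840
perturbation bound = 174.3840·1/361 = 0.4831
solve Ax = b  →  x = [-10.5868 43.9812 7.7208]
2-norm of b is 4.6904; of x, 45.8916
δb = ε·‖b‖·d = [-0.0014 0.0048 0.0120]; solving A·Δx = δb gives ‖Δx‖ = 0.1987
relative error = 0.0043
realised/bound (from unrounded values) ≈ 0.0090


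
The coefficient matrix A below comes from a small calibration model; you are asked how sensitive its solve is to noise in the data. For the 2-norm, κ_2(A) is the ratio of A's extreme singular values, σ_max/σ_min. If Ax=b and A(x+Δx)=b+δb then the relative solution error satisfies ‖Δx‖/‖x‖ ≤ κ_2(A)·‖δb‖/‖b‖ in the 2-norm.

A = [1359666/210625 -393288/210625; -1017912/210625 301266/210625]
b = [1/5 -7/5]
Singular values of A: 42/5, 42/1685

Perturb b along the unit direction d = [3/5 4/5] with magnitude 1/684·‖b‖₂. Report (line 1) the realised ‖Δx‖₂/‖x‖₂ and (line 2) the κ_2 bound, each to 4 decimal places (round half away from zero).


0.0021
0.4927

from the listed singular values, σ₁ = 42/5, σ_n = 42/1685
κ_2(A) = (42/5) / (42/1685) = 337.0000
perturbation bound = 337.0000·1/684 = 0.4927
solve Ax = b  →  x = [-11.1190 -38.5476]
‖b‖₂ = 1.4142 and ‖x‖₂ = 40.1192
re-solving with b+δb shifts x by Δx of norm 0.0829
relative error = 0.0021
realised/bound (from unrounded values) ≈ 0.0042


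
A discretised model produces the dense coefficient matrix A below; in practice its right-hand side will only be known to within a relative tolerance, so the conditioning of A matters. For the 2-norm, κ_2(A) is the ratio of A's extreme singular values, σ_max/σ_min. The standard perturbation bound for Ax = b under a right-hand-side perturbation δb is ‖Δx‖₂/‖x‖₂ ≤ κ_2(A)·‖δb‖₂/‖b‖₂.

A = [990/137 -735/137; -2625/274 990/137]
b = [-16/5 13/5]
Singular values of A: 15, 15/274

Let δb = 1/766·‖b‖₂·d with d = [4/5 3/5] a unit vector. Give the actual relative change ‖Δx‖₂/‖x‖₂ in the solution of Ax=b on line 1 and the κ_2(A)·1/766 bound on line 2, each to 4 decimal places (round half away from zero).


0.0054
0.3577

σ_max = 15, σ_min = 15/274
κ_2(A) = 15 / (15/274) = 274.0000
perturbation bound = 274.0000·1/766 = 0.3577
solve Ax = b  →  x = [-11.1733 -14.4533]
‖b‖ = 4.1231, ‖x‖ = 18.2686
Δx = A⁻¹·δb where δb = 1/766·4.1231·d; ‖Δx‖ = 0.0983
realised ‖Δx‖/‖x‖ = 0.0054
tightness: 0.0054 against a bound of 0.3577 (unrounded ratio ≈ 0.0150)


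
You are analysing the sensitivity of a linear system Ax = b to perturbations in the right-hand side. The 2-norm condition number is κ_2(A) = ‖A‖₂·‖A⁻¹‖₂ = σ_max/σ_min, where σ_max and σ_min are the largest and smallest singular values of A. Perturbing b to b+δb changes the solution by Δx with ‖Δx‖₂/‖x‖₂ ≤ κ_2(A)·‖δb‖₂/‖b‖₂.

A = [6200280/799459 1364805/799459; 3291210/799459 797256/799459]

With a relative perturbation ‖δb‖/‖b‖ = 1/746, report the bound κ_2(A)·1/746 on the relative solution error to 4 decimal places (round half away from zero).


0.1538

M = AᵀA = [170503582500/2211538729 38360242440/2211538729; 38360242440/2211538729 8644670649/2211538729]. tr(M)=106572429/1315609, det(M)=656100/1315609
char-poly roots: 81 and 8100/1315609
so κ_2 = √(81 / (8100/1315609)) = 114.7000
κ_2(A)·‖δb‖/‖b‖ = 0.1538


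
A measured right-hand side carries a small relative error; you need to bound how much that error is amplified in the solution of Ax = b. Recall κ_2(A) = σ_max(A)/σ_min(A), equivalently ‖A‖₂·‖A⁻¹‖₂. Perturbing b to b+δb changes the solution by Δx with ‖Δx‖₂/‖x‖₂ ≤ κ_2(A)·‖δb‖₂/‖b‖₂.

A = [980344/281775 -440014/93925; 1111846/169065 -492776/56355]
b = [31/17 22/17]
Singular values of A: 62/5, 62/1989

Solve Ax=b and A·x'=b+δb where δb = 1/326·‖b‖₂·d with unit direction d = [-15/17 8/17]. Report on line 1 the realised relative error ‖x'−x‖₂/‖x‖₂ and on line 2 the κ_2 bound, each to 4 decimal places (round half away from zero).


from the listed singular values, σ₁ = 62/5, σ_n = 62/1989
κ_2(A) = (62/5) / (62/1989) = 397.8000
bound on ‖Δx‖/‖x‖: κ·ε = 397.8000·1/326 = 1.2202
solve Ax = b  →  x = [-25.5677 -19.3774]
2-norm of b is 2.2361; of x, 32.0811
δb = ε·‖b‖·d = [-0.0061 0.0032]; solving A·Δx = δb gives ‖Δx‖ = 0.2200
realised ‖Δx‖/‖x‖ = 0.0069
tightness: 0.0069 against a bound of 1.2202 (unrounded ratio ≈ 0.0056)

0.0069
1.2202
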